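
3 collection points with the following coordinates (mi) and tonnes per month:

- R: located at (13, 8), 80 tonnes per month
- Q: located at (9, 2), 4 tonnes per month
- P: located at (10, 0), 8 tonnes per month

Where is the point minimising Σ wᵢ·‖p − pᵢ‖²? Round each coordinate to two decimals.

The minimiser of Σwᵢ‖p−pᵢ‖² is the weighted centroid p* = (Σwᵢpᵢ)/(Σwᵢ).
Σwᵢ = 92.
Σwᵢxᵢ = 80·13 + 4·9 + 8·10 = 1156.
Σwᵢyᵢ = 80·8 + 4·2 + 8·0 = 648.
x* = 1156/92 = 12.57, y* = 648/92 = 7.04.

(12.57, 7.04)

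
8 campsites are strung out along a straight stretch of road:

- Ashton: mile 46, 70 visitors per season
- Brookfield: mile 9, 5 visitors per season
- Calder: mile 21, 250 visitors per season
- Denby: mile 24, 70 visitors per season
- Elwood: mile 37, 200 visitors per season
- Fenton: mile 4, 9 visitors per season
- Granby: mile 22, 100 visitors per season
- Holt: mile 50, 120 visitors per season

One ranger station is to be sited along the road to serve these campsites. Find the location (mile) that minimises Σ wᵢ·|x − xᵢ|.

For a sum of weighted absolute distances on a line, the optimum is the weighted median (not the mean). Total weight W = 824; half-weight = 412.
Sort by position and accumulate weight:
  mile 4 (Fenton, w=9) → cum 9
  mile 9 (Brookfield, w=5) → cum 14
  mile 21 (Calder, w=250) → cum 264
  mile 22 (Granby, w=100) → cum 364
  mile 24 (Denby, w=70) → cum 434  ≥ 412 → median here
  mile 37 (Elwood, w=200) → cum 634
  mile 46 (Ashton, w=70) → cum 704
  mile 50 (Holt, w=120) → cum 824
Optimal location: mile 24.

x = 24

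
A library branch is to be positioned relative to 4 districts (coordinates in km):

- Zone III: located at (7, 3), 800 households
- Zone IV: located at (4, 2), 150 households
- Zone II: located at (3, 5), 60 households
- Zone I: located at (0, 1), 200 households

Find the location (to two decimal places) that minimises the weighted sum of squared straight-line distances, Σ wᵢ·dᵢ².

The minimiser of Σwᵢ‖p−pᵢ‖² is the weighted centroid p* = (Σwᵢpᵢ)/(Σwᵢ).
Σwᵢ = 1210.
Σwᵢxᵢ = 800·7 + 150·4 + 60·3 + 200·0 = 6380.
Σwᵢyᵢ = 800·3 + 150·2 + 60·5 + 200·1 = 3200.
x* = 6380/1210 = 5.27, y* = 3200/1210 = 2.64.

(5.27, 2.64)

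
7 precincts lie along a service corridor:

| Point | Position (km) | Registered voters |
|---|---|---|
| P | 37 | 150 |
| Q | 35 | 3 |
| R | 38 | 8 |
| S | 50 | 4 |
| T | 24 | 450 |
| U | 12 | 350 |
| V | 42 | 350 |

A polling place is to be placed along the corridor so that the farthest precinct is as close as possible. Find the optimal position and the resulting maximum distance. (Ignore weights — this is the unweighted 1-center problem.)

location 31, max distance 19

The 1-center on a line is the midpoint of the two extreme points: leftmost at 12, rightmost at 50.
Optimal location = (12 + 50)/2 = 31; maximum distance = (50 − 12)/2 = 19.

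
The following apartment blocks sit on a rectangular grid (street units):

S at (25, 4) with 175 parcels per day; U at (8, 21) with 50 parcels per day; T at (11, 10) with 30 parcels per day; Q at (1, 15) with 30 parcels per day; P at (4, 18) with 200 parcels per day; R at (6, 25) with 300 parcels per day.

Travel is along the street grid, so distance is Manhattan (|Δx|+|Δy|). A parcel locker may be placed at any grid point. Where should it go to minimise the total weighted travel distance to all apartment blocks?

Manhattan distance separates: Σwᵢ(|x−xᵢ|+|y−yᵢ|) = Σwᵢ|x−xᵢ| + Σwᵢ|y−yᵢ|, so x and y are optimised independently as 1-D weighted medians.
Total weight W = 785; half = 392.5.
x-coordinate, sorted with cumulative weight:
  x=1 (Q, w=30) cum 30
  x=4 (P, w=200) cum 230
  x=6 (R, w=300) cum 530  ← median
  x=8 (U, w=50) cum 580
  x=11 (T, w=30) cum 610
  x=25 (S, w=175) cum 785
⇒ x* = 6
y-coordinate, sorted with cumulative weight:
  y=4 (S, w=175) cum 175
  y=10 (T, w=30) cum 205
  y=15 (Q, w=30) cum 235
  y=18 (P, w=200) cum 435  ← median
  y=21 (U, w=50) cum 485
  y=25 (R, w=300) cum 785
⇒ y* = 18

(6, 18)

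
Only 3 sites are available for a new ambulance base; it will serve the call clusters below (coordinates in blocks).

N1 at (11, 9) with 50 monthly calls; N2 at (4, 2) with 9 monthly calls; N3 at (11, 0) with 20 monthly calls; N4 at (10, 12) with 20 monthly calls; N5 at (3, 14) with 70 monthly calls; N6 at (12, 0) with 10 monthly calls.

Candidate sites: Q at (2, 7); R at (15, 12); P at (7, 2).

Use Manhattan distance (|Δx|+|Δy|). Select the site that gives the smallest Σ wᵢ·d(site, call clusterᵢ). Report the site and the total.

Total weighted distance at each candidate:
  Q (2, 7): total = 1923
  R (15, 12): total = 2089
  P (7, 2): total = 2147
Minimum is at Q with total 1923 blocks.

Q, total 1923 blocks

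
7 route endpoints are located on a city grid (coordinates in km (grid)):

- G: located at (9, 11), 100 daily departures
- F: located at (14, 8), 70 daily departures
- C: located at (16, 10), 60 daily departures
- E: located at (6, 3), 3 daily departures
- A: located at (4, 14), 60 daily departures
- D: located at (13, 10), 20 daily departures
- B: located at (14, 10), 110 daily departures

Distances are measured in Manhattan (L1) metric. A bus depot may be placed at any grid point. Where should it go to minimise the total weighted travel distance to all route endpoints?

(14, 10)

Manhattan distance separates: Σwᵢ(|x−xᵢ|+|y−yᵢ|) = Σwᵢ|x−xᵢ| + Σwᵢ|y−yᵢ|, so x and y are optimised independently as 1-D weighted medians.
Total weight W = 423; half = 211.5.
x-coordinate, sorted with cumulative weight:
  x=4 (A, w=60) cum 60
  x=6 (E, w=3) cum 63
  x=9 (G, w=100) cum 163
  x=13 (D, w=20) cum 183
  x=14 (F, w=70) cum 253  ← median
  x=14 (B, w=110) cum 363
  x=16 (C, w=60) cum 423
⇒ x* = 14
y-coordinate, sorted with cumulative weight:
  y=3 (E, w=3) cum 3
  y=8 (F, w=70) cum 73
  y=10 (C, w=60) cum 133
  y=10 (D, w=20) cum 153
  y=10 (B, w=110) cum 263  ← median
  y=11 (G, w=100) cum 363
  y=14 (A, w=60) cum 423
⇒ y* = 10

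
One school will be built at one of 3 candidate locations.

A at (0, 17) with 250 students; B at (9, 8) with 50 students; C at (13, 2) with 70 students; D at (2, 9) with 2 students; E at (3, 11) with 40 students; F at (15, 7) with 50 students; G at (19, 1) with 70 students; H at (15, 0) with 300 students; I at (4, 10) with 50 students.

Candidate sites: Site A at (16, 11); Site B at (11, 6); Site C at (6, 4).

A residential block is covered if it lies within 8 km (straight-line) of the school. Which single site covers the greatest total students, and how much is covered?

Coverage radius r = 8 km; a point is covered iff (Δx)²+(Δy)² ≤ 8² = 64.
  Site A (16, 11): covers {B, F} → 100
  Site B (11, 6): covers {B, C, F, H} → 470
  Site C (6, 4): covers {B, C, D, E, I} → 212
Maximum coverage at Site B: 470 students.

Site B, covering 470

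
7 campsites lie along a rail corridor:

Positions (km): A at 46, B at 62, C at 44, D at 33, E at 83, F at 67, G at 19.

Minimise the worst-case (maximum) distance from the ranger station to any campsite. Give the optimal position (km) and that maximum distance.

location 51, max distance 32

The 1-center on a line is the midpoint of the two extreme points: leftmost at 19, rightmost at 83.
Optimal location = (19 + 83)/2 = 51; maximum distance = (83 − 19)/2 = 32.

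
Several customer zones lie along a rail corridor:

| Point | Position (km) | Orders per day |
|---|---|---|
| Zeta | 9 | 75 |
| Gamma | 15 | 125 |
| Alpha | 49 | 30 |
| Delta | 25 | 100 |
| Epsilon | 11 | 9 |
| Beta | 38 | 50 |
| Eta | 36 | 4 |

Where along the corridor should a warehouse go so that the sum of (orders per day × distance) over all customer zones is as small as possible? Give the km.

For a sum of weighted absolute distances on a line, the optimum is the weighted median (not the mean). Total weight W = 393; half-weight = 196.5.
Sort by position and accumulate weight:
  km 9 (Zeta, w=75) → cum 75
  km 11 (Epsilon, w=9) → cum 84
  km 15 (Gamma, w=125) → cum 209  ≥ 196.5 → median here
  km 25 (Delta, w=100) → cum 309
  km 36 (Eta, w=4) → cum 313
  km 38 (Beta, w=50) → cum 363
  km 49 (Alpha, w=30) → cum 393
Optimal location: km 15.

x = 15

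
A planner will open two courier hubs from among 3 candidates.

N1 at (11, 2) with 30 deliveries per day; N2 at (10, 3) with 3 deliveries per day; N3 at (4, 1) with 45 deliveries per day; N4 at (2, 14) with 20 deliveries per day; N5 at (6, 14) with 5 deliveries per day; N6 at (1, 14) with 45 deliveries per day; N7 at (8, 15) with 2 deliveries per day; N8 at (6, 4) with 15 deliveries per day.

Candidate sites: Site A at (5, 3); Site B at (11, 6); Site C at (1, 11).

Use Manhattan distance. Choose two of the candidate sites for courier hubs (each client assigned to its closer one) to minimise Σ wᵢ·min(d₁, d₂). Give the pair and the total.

{Site A, Site C}, total 667

Evaluate every pair (each demand assigned to the nearer of the two):
  {Site A, Site C}: total = 667
  {Site B, Site C}: total = 1054
  {Site A, Site B}: total = 1336
Best pair: {Site A, Site C} with total 667.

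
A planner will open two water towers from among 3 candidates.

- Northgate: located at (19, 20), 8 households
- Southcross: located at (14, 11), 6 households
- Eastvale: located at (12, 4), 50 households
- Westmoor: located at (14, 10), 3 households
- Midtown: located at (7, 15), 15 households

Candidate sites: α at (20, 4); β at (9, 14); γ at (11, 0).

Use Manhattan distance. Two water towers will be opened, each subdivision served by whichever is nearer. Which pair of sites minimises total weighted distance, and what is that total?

Evaluate every pair (each demand assigned to the nearer of the two):
  {β, γ}: total = 498
  {α, β}: total = 648
  {α, γ}: total = 785
Best pair: {β, γ} with total 498.

{β, γ}, total 498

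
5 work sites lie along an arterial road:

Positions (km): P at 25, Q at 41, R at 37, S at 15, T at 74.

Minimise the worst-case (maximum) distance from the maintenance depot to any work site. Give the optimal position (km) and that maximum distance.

The 1-center on a line is the midpoint of the two extreme points: leftmost at 15, rightmost at 74.
Optimal location = (15 + 74)/2 = 44.5; maximum distance = (74 − 15)/2 = 29.5.

location 44.5, max distance 29.5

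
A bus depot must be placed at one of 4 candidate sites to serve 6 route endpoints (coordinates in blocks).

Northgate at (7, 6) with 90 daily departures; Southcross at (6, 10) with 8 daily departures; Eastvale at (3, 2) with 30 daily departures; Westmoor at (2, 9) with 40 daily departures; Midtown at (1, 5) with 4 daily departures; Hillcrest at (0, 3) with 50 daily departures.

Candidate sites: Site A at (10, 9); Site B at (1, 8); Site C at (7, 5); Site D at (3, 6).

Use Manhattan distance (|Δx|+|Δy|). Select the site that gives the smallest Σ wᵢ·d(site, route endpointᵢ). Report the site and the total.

Total weighted distance at each candidate:
  Site A (10, 9): total = 2172
  Site B (1, 8): total = 1408
  Site C (7, 5): total = 1182
  Site D (3, 6): total = 1008
Minimum is at Site D with total 1008 blocks.

Site D, total 1008 blocks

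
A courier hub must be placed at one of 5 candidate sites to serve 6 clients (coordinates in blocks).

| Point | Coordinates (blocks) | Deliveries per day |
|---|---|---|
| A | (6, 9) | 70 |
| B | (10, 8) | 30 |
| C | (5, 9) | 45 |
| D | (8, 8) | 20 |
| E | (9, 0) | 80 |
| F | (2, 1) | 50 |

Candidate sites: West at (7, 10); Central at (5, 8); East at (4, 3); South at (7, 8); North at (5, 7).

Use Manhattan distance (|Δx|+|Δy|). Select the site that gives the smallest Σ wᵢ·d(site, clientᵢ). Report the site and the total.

South, total 1785 blocks

Total weighted distance at each candidate:
  West (7, 10): total = 2145
  Central (5, 8): total = 1855
  East (4, 3): total = 2225
  South (7, 8): total = 1785
  North (5, 7): total = 1890
Minimum is at South with total 1785 blocks.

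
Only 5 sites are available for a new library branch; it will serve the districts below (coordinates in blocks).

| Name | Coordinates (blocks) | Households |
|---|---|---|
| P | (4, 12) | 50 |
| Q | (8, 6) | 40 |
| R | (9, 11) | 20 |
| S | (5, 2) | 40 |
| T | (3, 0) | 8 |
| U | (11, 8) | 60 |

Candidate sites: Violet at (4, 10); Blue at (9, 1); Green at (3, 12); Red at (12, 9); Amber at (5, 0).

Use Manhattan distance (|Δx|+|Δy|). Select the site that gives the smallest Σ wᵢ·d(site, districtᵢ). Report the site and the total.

Total weighted distance at each candidate:
  Violet (4, 10): total = 1528
  Blue (9, 1): total = 2036
  Green (3, 12): total = 1926
  Red (12, 9): total = 1754
  Amber (5, 0): total = 2246
Minimum is at Violet with total 1528 blocks.

Violet, total 1528 blocks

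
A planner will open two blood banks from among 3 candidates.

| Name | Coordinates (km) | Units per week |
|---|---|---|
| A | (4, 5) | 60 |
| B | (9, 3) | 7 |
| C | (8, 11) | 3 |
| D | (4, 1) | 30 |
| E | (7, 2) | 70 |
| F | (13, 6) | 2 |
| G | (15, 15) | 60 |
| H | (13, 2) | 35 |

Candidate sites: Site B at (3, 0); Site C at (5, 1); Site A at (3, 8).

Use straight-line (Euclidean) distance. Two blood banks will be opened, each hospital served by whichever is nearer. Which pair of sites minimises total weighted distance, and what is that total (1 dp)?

{Site C, Site A}, total 1559.7

Evaluate every pair (each demand assigned to the nearer of the two):
  {Site C, Site A}: total = 1559.7
  {Site B, Site A}: total = 1820.5
  {Site B, Site C}: total = 1829.9
Best pair: {Site C, Site A} with total 1559.7.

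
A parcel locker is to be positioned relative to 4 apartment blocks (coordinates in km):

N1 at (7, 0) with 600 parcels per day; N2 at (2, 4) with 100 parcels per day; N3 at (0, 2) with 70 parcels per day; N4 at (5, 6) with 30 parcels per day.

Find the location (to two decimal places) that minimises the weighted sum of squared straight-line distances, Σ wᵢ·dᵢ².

The minimiser of Σwᵢ‖p−pᵢ‖² is the weighted centroid p* = (Σwᵢpᵢ)/(Σwᵢ).
Σwᵢ = 800.
Σwᵢxᵢ = 600·7 + 100·2 + 70·0 + 30·5 = 4550.
Σwᵢyᵢ = 600·0 + 100·4 + 70·2 + 30·6 = 720.
x* = 4550/800 = 5.69, y* = 720/800 = 0.90.

(5.69, 0.90)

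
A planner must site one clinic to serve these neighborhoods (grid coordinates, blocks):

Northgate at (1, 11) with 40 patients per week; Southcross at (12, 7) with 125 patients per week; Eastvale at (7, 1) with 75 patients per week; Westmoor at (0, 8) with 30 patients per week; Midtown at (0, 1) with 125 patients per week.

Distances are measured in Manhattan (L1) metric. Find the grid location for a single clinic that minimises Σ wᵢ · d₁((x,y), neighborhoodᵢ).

Manhattan distance separates: Σwᵢ(|x−xᵢ|+|y−yᵢ|) = Σwᵢ|x−xᵢ| + Σwᵢ|y−yᵢ|, so x and y are optimised independently as 1-D weighted medians.
Total weight W = 395; half = 197.5.
x-coordinate, sorted with cumulative weight:
  x=0 (Westmoor, w=30) cum 30
  x=0 (Midtown, w=125) cum 155
  x=1 (Northgate, w=40) cum 195
  x=7 (Eastvale, w=75) cum 270  ← median
  x=12 (Southcross, w=125) cum 395
⇒ x* = 7
y-coordinate, sorted with cumulative weight:
  y=1 (Eastvale, w=75) cum 75
  y=1 (Midtown, w=125) cum 200  ← median
  y=7 (Southcross, w=125) cum 325
  y=8 (Westmoor, w=30) cum 355
  y=11 (Northgate, w=40) cum 395
⇒ y* = 1

(7, 1)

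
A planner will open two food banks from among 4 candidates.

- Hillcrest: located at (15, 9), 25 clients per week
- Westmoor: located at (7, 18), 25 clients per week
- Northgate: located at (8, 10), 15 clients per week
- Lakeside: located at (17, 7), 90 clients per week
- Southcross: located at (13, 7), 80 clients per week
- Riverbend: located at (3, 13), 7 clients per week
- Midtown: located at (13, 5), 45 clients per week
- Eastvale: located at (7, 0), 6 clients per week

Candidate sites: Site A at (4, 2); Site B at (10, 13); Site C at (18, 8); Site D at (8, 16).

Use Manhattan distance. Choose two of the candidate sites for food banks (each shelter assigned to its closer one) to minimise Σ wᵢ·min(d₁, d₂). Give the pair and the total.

{Site C, Site D}, total 1443

Evaluate every pair (each demand assigned to the nearer of the two):
  {Site C, Site D}: total = 1443
  {Site B, Site C}: total = 1540
  {Site A, Site C}: total = 1889
  {Site B, Site D}: total = 2905
  {Site A, Site B}: total = 2964
  {Site A, Site D}: total = 3881
Best pair: {Site C, Site D} with total 1443.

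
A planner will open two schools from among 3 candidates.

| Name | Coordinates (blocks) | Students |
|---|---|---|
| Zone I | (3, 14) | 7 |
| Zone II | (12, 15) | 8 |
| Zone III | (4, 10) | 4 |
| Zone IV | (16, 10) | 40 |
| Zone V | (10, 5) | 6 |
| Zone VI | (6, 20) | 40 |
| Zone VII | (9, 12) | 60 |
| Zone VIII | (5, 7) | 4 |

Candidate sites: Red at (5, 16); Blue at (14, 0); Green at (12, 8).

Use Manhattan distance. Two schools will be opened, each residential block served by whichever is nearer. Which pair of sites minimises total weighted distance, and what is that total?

{Red, Green}, total 1034

Evaluate every pair (each demand assigned to the nearer of the two):
  {Red, Green}: total = 1034
  {Red, Blue}: total = 1370
  {Blue, Green}: total = 1643
Best pair: {Red, Green} with total 1034.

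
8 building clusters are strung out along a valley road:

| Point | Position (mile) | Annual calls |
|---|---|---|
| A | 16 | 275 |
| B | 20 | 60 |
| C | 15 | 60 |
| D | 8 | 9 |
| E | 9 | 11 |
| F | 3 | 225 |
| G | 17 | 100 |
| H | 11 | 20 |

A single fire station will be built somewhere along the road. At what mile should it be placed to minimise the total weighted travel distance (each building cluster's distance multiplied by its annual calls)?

x = 16

For a sum of weighted absolute distances on a line, the optimum is the weighted median (not the mean). Total weight W = 760; half-weight = 380.
Sort by position and accumulate weight:
  mile 3 (F, w=225) → cum 225
  mile 8 (D, w=9) → cum 234
  mile 9 (E, w=11) → cum 245
  mile 11 (H, w=20) → cum 265
  mile 15 (C, w=60) → cum 325
  mile 16 (A, w=275) → cum 600  ≥ 380 → median here
  mile 17 (G, w=100) → cum 700
  mile 20 (B, w=60) → cum 760
Optimal location: mile 16.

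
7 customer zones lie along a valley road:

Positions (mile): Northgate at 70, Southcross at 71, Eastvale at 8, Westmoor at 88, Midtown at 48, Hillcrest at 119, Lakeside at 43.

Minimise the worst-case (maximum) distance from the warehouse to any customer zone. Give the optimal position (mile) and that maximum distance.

The 1-center on a line is the midpoint of the two extreme points: leftmost at 8, rightmost at 119.
Optimal location = (8 + 119)/2 = 63.5; maximum distance = (119 − 8)/2 = 55.5.

location 63.5, max distance 55.5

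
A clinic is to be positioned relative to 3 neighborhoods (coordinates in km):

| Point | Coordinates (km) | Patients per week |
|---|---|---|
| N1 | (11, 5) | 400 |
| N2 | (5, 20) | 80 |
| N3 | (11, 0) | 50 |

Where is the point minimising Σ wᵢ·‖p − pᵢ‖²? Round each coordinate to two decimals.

(10.09, 6.79)

The minimiser of Σwᵢ‖p−pᵢ‖² is the weighted centroid p* = (Σwᵢpᵢ)/(Σwᵢ).
Σwᵢ = 530.
Σwᵢxᵢ = 400·11 + 80·5 + 50·11 = 5350.
Σwᵢyᵢ = 400·5 + 80·20 + 50·0 = 3600.
x* = 5350/530 = 10.09, y* = 3600/530 = 6.79.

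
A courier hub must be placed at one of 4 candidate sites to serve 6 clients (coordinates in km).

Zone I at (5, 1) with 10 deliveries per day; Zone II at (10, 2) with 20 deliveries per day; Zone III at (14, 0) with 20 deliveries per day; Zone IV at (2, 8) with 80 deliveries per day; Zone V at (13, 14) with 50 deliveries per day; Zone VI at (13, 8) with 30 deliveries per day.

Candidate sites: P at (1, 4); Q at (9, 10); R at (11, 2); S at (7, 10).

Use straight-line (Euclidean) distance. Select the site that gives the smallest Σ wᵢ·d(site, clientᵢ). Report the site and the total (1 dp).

Total weighted distance at each candidate:
  P (1, 4): total = 1996.8
  Q (9, 10): total = 1482.8
  R (11, 2): total = 1816.3
  S (7, 10): total = 1488.3
Minimum is at Q with total 1482.8 km.

Q, total 1482.8 km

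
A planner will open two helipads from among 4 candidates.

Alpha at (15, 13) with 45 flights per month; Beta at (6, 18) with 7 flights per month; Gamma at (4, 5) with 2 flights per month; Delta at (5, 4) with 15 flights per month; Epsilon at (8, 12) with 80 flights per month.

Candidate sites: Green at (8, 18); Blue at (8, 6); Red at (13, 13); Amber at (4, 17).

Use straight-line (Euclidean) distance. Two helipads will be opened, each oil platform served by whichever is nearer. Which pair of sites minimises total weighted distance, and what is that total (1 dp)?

Evaluate every pair (each demand assigned to the nearer of the two):
  {Blue, Red}: total = 620.5
  {Green, Red}: total = 716.6
  {Red, Amber}: total = 718.2
  {Green, Blue}: total = 943.4
  {Blue, Amber}: total = 1003.5
  {Green, Amber}: total = 1100.7
Best pair: {Blue, Red} with total 620.5.

{Blue, Red}, total 620.5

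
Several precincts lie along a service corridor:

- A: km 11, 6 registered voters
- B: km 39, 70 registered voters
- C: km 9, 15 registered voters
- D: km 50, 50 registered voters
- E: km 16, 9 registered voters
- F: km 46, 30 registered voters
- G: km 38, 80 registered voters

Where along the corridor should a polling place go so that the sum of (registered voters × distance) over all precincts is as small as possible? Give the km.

For a sum of weighted absolute distances on a line, the optimum is the weighted median (not the mean). Total weight W = 260; half-weight = 130.
Sort by position and accumulate weight:
  km 9 (C, w=15) → cum 15
  km 11 (A, w=6) → cum 21
  km 16 (E, w=9) → cum 30
  km 38 (G, w=80) → cum 110
  km 39 (B, w=70) → cum 180  ≥ 130 → median here
  km 46 (F, w=30) → cum 210
  km 50 (D, w=50) → cum 260
Optimal location: km 39.

x = 39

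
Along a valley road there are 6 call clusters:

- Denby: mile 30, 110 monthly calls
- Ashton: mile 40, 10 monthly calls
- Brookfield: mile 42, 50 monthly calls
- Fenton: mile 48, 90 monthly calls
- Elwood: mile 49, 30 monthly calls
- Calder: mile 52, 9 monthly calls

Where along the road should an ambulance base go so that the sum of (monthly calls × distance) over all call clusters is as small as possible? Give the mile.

For a sum of weighted absolute distances on a line, the optimum is the weighted median (not the mean). Total weight W = 299; half-weight = 149.5.
Sort by position and accumulate weight:
  mile 30 (Denby, w=110) → cum 110
  mile 40 (Ashton, w=10) → cum 120
  mile 42 (Brookfield, w=50) → cum 170  ≥ 149.5 → median here
  mile 48 (Fenton, w=90) → cum 260
  mile 49 (Elwood, w=30) → cum 290
  mile 52 (Calder, w=9) → cum 299
Optimal location: mile 42.

x = 42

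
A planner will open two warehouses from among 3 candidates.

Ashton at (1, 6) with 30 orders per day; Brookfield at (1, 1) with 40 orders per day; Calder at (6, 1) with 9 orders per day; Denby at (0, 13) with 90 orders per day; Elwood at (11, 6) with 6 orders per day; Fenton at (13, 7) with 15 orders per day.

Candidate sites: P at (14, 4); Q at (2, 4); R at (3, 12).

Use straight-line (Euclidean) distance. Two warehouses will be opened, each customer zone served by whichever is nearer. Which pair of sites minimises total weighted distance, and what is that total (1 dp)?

Evaluate every pair (each demand assigned to the nearer of the two):
  {Q, R}: total = 746.2
  {P, R}: total = 1067.5
  {P, Q}: total = 1137.4
Best pair: {Q, R} with total 746.2.

{Q, R}, total 746.2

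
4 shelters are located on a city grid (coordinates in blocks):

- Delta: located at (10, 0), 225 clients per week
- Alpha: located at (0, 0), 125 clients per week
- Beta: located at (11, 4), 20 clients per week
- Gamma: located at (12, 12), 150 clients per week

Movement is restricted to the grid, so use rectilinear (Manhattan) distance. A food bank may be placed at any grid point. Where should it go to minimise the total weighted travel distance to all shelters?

Manhattan distance separates: Σwᵢ(|x−xᵢ|+|y−yᵢ|) = Σwᵢ|x−xᵢ| + Σwᵢ|y−yᵢ|, so x and y are optimised independently as 1-D weighted medians.
Total weight W = 520; half = 260.
x-coordinate, sorted with cumulative weight:
  x=0 (Alpha, w=125) cum 125
  x=10 (Delta, w=225) cum 350  ← median
  x=11 (Beta, w=20) cum 370
  x=12 (Gamma, w=150) cum 520
⇒ x* = 10
y-coordinate, sorted with cumulative weight:
  y=0 (Delta, w=225) cum 225
  y=0 (Alpha, w=125) cum 350  ← median
  y=4 (Beta, w=20) cum 370
  y=12 (Gamma, w=150) cum 520
⇒ y* = 0

(10, 0)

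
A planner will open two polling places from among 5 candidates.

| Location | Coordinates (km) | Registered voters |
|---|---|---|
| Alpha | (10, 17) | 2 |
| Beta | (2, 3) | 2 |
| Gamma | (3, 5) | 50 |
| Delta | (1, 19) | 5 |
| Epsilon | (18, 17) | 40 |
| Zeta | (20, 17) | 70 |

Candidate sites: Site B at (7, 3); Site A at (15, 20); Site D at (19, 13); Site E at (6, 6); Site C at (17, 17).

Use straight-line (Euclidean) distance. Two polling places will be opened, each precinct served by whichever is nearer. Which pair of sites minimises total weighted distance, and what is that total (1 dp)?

Evaluate every pair (each demand assigned to the nearer of the two):
  {Site E, Site C}: total = 501.8
  {Site B, Site C}: total = 578.2
  {Site D, Site E}: total = 711.0
  {Site B, Site D}: total = 792.3
  {Site A, Site E}: total = 827.3
  {Site B, Site A}: total = 893.3
  {Site D, Site C}: total = 1278.5
  {Site A, Site C}: total = 1294.8
  {Site A, Site D}: total = 1469.3
  {Site B, Site E}: total = 2158.6
Best pair: {Site E, Site C} with total 501.8.

{Site E, Site C}, total 501.8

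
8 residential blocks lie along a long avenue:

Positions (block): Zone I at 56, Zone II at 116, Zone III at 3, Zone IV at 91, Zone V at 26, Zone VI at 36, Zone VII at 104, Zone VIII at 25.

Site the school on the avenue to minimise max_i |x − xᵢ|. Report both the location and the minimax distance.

The 1-center on a line is the midpoint of the two extreme points: leftmost at 3, rightmost at 116.
Optimal location = (3 + 116)/2 = 59.5; maximum distance = (116 − 3)/2 = 56.5.

location 59.5, max distance 56.5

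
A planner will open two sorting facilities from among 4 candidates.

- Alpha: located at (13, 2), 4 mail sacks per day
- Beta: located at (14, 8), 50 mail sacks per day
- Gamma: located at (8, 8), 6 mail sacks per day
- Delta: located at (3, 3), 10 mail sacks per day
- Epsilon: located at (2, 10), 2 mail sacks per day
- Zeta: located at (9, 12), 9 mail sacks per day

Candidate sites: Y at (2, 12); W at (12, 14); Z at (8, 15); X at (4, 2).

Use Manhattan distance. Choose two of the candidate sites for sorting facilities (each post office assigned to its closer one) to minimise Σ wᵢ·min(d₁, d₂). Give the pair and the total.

{W, X}, total 581

Evaluate every pair (each demand assigned to the nearer of the two):
  {W, X}: total = 581
  {Y, W}: total = 661
  {W, Z}: total = 722
  {Z, X}: total = 804
  {Y, Z}: total = 904
  {Y, X}: total = 983
Best pair: {W, X} with total 581.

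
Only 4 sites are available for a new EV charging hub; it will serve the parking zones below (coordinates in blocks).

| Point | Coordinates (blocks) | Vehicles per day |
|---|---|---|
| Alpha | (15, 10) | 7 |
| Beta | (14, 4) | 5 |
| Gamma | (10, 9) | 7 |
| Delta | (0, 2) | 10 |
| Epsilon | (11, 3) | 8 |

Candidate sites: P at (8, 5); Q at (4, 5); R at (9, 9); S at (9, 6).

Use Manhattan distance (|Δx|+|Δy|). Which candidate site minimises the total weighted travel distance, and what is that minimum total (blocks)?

Total weighted distance at each candidate:
  P (8, 5): total = 311
  Q (4, 5): total = 379
  R (9, 9): total = 330
  S (9, 6): total = 303
Minimum is at S with total 303 blocks.

S, total 303 blocks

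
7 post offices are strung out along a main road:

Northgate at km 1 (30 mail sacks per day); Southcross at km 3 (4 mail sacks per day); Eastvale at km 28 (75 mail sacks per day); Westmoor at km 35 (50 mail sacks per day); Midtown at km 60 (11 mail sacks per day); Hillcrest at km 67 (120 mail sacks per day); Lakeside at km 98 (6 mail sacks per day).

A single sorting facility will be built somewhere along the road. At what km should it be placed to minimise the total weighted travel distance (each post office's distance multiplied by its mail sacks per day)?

x = 35

For a sum of weighted absolute distances on a line, the optimum is the weighted median (not the mean). Total weight W = 296; half-weight = 148.
Sort by position and accumulate weight:
  km 1 (Northgate, w=30) → cum 30
  km 3 (Southcross, w=4) → cum 34
  km 28 (Eastvale, w=75) → cum 109
  km 35 (Westmoor, w=50) → cum 159  ≥ 148 → median here
  km 60 (Midtown, w=11) → cum 170
  km 67 (Hillcrest, w=120) → cum 290
  km 98 (Lakeside, w=6) → cum 296
Optimal location: km 35.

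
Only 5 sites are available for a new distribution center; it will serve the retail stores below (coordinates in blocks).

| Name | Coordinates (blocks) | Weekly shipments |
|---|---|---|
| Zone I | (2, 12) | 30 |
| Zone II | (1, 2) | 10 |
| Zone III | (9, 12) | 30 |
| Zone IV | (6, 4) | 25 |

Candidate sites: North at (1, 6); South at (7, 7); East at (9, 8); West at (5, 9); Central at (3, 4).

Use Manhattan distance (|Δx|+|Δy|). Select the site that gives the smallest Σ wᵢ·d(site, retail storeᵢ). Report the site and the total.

West, total 650 blocks

Total weighted distance at each candidate:
  North (1, 6): total = 845
  South (7, 7): total = 720
  East (9, 8): total = 765
  West (5, 9): total = 650
  Central (3, 4): total = 805
Minimum is at West with total 650 blocks.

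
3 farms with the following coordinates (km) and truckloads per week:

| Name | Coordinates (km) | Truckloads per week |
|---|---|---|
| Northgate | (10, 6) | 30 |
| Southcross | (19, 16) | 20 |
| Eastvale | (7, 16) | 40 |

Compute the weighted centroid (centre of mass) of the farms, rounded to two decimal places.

(10.67, 12.67)

The minimiser of Σwᵢ‖p−pᵢ‖² is the weighted centroid p* = (Σwᵢpᵢ)/(Σwᵢ).
Σwᵢ = 90.
Σwᵢxᵢ = 30·10 + 20·19 + 40·7 = 960.
Σwᵢyᵢ = 30·6 + 20·16 + 40·16 = 1140.
x* = 960/90 = 10.67, y* = 1140/90 = 12.67.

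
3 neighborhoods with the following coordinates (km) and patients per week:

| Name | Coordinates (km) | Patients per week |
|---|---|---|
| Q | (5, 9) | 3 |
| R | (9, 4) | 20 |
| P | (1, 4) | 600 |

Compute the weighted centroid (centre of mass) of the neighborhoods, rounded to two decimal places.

The minimiser of Σwᵢ‖p−pᵢ‖² is the weighted centroid p* = (Σwᵢpᵢ)/(Σwᵢ).
Σwᵢ = 623.
Σwᵢxᵢ = 3·5 + 20·9 + 600·1 = 795.
Σwᵢyᵢ = 3·9 + 20·4 + 600·4 = 2507.
x* = 795/623 = 1.28, y* = 2507/623 = 4.02.

(1.28, 4.02)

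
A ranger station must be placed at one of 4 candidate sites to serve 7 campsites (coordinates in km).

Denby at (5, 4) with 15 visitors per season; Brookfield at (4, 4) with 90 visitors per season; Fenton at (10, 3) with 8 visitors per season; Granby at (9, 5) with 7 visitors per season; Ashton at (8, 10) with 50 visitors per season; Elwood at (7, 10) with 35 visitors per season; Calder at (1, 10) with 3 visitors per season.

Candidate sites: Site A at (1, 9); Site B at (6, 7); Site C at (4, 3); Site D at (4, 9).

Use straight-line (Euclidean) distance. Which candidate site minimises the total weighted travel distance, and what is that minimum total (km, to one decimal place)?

Site B, total 750.9 km

Total weighted distance at each candidate:
  Site A (1, 9): total = 1339.4
  Site B (6, 7): total = 750.9
  Site C (4, 3): total = 889.4
  Site D (4, 9): total = 965.5
Minimum is at Site B with total 750.9 km.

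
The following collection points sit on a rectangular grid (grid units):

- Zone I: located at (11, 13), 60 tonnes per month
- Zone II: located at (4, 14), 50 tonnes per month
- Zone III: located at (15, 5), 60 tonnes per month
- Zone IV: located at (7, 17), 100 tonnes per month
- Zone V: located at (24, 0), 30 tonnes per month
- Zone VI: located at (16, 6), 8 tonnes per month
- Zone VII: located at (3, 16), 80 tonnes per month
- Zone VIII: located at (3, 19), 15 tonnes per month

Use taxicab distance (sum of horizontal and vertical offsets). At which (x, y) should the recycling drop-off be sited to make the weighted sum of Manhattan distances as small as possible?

(7, 14)

Manhattan distance separates: Σwᵢ(|x−xᵢ|+|y−yᵢ|) = Σwᵢ|x−xᵢ| + Σwᵢ|y−yᵢ|, so x and y are optimised independently as 1-D weighted medians.
Total weight W = 403; half = 201.5.
x-coordinate, sorted with cumulative weight:
  x=3 (Zone VII, w=80) cum 80
  x=3 (Zone VIII, w=15) cum 95
  x=4 (Zone II, w=50) cum 145
  x=7 (Zone IV, w=100) cum 245  ← median
  x=11 (Zone I, w=60) cum 305
  x=15 (Zone III, w=60) cum 365
  x=16 (Zone VI, w=8) cum 373
  x=24 (Zone V, w=30) cum 403
⇒ x* = 7
y-coordinate, sorted with cumulative weight:
  y=0 (Zone V, w=30) cum 30
  y=5 (Zone III, w=60) cum 90
  y=6 (Zone VI, w=8) cum 98
  y=13 (Zone I, w=60) cum 158
  y=14 (Zone II, w=50) cum 208  ← median
  y=16 (Zone VII, w=80) cum 288
  y=17 (Zone IV, w=100) cum 388
  y=19 (Zone VIII, w=15) cum 403
⇒ y* = 14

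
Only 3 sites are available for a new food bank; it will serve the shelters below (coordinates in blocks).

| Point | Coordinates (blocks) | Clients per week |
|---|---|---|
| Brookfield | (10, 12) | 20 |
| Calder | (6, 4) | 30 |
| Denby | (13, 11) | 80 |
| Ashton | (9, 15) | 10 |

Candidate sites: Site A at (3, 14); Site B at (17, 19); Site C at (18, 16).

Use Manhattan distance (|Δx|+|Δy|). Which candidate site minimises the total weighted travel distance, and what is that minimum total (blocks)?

Total weighted distance at each candidate:
  Site A (3, 14): total = 1680
  Site B (17, 19): total = 2140
  Site C (18, 16): total = 1860
Minimum is at Site A with total 1680 blocks.

Site A, total 1680 blocks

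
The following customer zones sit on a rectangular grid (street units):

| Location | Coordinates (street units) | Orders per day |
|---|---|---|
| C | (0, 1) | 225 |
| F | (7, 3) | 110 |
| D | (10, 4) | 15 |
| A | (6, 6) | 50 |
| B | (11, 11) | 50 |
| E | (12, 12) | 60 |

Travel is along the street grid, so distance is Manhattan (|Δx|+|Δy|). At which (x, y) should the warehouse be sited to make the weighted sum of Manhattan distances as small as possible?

(6, 3)

Manhattan distance separates: Σwᵢ(|x−xᵢ|+|y−yᵢ|) = Σwᵢ|x−xᵢ| + Σwᵢ|y−yᵢ|, so x and y are optimised independently as 1-D weighted medians.
Total weight W = 510; half = 255.
x-coordinate, sorted with cumulative weight:
  x=0 (C, w=225) cum 225
  x=6 (A, w=50) cum 275  ← median
  x=7 (F, w=110) cum 385
  x=10 (D, w=15) cum 400
  x=11 (B, w=50) cum 450
  x=12 (E, w=60) cum 510
⇒ x* = 6
y-coordinate, sorted with cumulative weight:
  y=1 (C, w=225) cum 225
  y=3 (F, w=110) cum 335  ← median
  y=4 (D, w=15) cum 350
  y=6 (A, w=50) cum 400
  y=11 (B, w=50) cum 450
  y=12 (E, w=60) cum 510
⇒ y* = 3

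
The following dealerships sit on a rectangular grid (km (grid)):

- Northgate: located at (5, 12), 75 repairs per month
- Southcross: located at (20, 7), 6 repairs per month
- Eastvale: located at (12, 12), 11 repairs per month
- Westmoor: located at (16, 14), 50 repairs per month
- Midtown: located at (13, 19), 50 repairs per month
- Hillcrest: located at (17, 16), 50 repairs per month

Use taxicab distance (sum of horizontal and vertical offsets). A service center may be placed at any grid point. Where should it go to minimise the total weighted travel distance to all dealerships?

(13, 14)

Manhattan distance separates: Σwᵢ(|x−xᵢ|+|y−yᵢ|) = Σwᵢ|x−xᵢ| + Σwᵢ|y−yᵢ|, so x and y are optimised independently as 1-D weighted medians.
Total weight W = 242; half = 121.
x-coordinate, sorted with cumulative weight:
  x=5 (Northgate, w=75) cum 75
  x=12 (Eastvale, w=11) cum 86
  x=13 (Midtown, w=50) cum 136  ← median
  x=16 (Westmoor, w=50) cum 186
  x=17 (Hillcrest, w=50) cum 236
  x=20 (Southcross, w=6) cum 242
⇒ x* = 13
y-coordinate, sorted with cumulative weight:
  y=7 (Southcross, w=6) cum 6
  y=12 (Northgate, w=75) cum 81
  y=12 (Eastvale, w=11) cum 92
  y=14 (Westmoor, w=50) cum 142  ← median
  y=16 (Hillcrest, w=50) cum 192
  y=19 (Midtown, w=50) cum 242
⇒ y* = 14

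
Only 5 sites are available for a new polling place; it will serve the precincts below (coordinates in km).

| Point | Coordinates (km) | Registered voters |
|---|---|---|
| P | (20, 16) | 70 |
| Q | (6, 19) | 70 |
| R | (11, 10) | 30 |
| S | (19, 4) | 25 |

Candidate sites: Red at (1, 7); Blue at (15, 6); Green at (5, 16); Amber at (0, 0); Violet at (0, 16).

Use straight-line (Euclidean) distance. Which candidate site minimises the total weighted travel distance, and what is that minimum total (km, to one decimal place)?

Total weighted distance at each candidate:
  Red (1, 7): total = 3151.1
  Blue (15, 6): total = 2170.9
  Green (5, 16): total = 1986.9
  Amber (0, 0): total = 4119.0
  Violet (0, 16): total = 2807.3
Minimum is at Green with total 1986.9 km.

Green, total 1986.9 km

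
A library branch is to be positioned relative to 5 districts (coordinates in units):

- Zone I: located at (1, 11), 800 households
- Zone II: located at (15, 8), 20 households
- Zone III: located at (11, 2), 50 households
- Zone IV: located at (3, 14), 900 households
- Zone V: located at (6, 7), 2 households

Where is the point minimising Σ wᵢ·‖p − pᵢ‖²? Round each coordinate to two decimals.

The minimiser of Σwᵢ‖p−pᵢ‖² is the weighted centroid p* = (Σwᵢpᵢ)/(Σwᵢ).
Σwᵢ = 1772.
Σwᵢxᵢ = 800·1 + 20·15 + 50·11 + 900·3 + 2·6 = 4362.
Σwᵢyᵢ = 800·11 + 20·8 + 50·2 + 900·14 + 2·7 = 21674.
x* = 4362/1772 = 2.46, y* = 21674/1772 = 12.23.

(2.46, 12.23)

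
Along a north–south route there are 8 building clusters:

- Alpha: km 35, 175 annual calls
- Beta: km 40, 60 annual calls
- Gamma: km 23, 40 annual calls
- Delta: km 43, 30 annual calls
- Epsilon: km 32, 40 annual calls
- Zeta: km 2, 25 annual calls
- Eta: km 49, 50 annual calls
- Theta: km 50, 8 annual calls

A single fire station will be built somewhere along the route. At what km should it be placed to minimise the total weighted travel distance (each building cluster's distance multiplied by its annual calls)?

x = 35

For a sum of weighted absolute distances on a line, the optimum is the weighted median (not the mean). Total weight W = 428; half-weight = 214.
Sort by position and accumulate weight:
  km 2 (Zeta, w=25) → cum 25
  km 23 (Gamma, w=40) → cum 65
  km 32 (Epsilon, w=40) → cum 105
  km 35 (Alpha, w=175) → cum 280  ≥ 214 → median here
  km 40 (Beta, w=60) → cum 340
  km 43 (Delta, w=30) → cum 370
  km 49 (Eta, w=50) → cum 420
  km 50 (Theta, w=8) → cum 428
Optimal location: km 35.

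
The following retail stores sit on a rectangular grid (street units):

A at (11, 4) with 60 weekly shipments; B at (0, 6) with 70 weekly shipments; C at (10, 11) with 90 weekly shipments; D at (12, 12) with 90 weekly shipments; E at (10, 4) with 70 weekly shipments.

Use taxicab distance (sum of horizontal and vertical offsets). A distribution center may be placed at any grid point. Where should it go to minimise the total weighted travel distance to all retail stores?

(10, 6)

Manhattan distance separates: Σwᵢ(|x−xᵢ|+|y−yᵢ|) = Σwᵢ|x−xᵢ| + Σwᵢ|y−yᵢ|, so x and y are optimised independently as 1-D weighted medians.
Total weight W = 380; half = 190.
x-coordinate, sorted with cumulative weight:
  x=0 (B, w=70) cum 70
  x=10 (C, w=90) cum 160
  x=10 (E, w=70) cum 230  ← median
  x=11 (A, w=60) cum 290
  x=12 (D, w=90) cum 380
⇒ x* = 10
y-coordinate, sorted with cumulative weight:
  y=4 (A, w=60) cum 60
  y=4 (E, w=70) cum 130
  y=6 (B, w=70) cum 200  ← median
  y=11 (C, w=90) cum 290
  y=12 (D, w=90) cum 380
⇒ y* = 6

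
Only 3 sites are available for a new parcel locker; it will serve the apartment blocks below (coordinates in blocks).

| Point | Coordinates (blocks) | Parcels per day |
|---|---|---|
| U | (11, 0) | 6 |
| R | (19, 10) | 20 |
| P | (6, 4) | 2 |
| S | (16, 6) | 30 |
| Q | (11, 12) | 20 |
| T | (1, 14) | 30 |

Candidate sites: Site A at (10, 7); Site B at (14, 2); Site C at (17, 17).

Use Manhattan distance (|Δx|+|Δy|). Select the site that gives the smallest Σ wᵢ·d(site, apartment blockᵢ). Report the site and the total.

Site A, total 1112 blocks

Total weighted distance at each candidate:
  Site A (10, 7): total = 1112
  Site B (14, 2): total = 1500
  Site C (17, 17): total = 1516
Minimum is at Site A with total 1112 blocks.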